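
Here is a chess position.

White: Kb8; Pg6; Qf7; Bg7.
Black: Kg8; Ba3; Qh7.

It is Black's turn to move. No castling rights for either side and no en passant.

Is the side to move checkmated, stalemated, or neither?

checkmate

Black to move; black king on g8.
In check: yes, from the white queen on f7.
King squares — f7: attacked by Pg6; g7: attacked by Qf7; h7: own queen; f8: attacked by Qf7; h8: attacked by Bg7.
Legal moves for Black: none.
In check with no legal moves → checkmate.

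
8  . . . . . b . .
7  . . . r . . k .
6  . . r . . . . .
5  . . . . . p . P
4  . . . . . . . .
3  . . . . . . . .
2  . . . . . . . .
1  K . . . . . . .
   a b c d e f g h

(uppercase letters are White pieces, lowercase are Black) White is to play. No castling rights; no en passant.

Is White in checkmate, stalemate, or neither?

White to move; white king on a1.
In check: no.
Legal moves for White: Kb2, Ka2, Kb1, h6+.
White has 4 legal moves and is not in check → neither.

neither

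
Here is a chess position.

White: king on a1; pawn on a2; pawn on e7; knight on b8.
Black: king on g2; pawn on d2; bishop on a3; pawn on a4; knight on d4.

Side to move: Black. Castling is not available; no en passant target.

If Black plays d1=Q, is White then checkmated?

After d1=Q: white king on a1; in check: yes, from the black queen on d1.
King squares — b1: attacked by Qd1; a2: own pawn; b2: attacked by Ba3.
White has no legal moves → checkmate.

yes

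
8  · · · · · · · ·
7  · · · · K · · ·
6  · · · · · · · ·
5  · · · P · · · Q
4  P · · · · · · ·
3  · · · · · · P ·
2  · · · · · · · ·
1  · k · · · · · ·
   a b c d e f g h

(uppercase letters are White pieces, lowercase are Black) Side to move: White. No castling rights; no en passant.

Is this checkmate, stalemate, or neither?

neither

White to move; white king on e7.
In check: no.
Legal moves for White include: Kf8, Ke8, Kd8, Kf7, Kd7, Kf6, Ke6, Kd6, Qh8, Qe8, Qh7+, Qf7, Qh6, Qg6+, Qg5, Qf5+, Qe5, Qh4, ... (list truncated; more exist).
White has legal moves and is not in check → neither.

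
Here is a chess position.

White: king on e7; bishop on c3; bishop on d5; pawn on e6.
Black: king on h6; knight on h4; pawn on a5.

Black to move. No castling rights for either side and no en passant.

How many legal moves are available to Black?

9

Black to move; king on h6.
In check: no.
Legal moves: Kh7, Kg6, Kh5, Kg5, Ng6+, Nf5+, Nf3, Ng2, a4.
Count: 9.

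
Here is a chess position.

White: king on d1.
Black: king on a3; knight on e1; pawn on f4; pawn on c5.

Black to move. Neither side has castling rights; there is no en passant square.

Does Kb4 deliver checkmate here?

After Kb4: white king on d1; in check: no.
White is not in check, so this cannot be checkmate.

no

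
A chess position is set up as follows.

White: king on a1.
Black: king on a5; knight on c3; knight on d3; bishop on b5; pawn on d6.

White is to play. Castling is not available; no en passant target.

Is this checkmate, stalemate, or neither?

stalemate

White to move; white king on a1.
In check: no.
King squares — b1: attacked by Nc3; a2: attacked by Nc3; b2: attacked by Nd3.
Legal moves for White: none.
Not in check and no legal moves → stalemate.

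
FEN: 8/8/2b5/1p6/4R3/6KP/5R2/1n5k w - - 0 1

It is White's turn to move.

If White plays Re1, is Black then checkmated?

After Re1: black king on h1; in check: yes, from the white rook on e1.
King squares — g1: attacked by Re1; g2: attacked by Rf2; h2: attacked by Rf2.
Black has no legal moves → checkmate.

yes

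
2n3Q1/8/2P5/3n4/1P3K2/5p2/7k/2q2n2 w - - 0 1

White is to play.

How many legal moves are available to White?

White to move; king on f4.
In check: yes, from the black queen on c1 and the black knight on d5.
Legal moves: Kf5, Ke5, Kg4, Ke4, Kxf3.
Count: 5.

5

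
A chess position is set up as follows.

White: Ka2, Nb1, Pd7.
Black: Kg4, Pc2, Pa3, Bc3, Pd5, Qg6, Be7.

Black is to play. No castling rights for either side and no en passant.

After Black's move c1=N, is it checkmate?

yes

After c1=N: white king on a2; in check: yes, from the black knight on c1.
King squares — a1: attacked by Bc3; b1: own knight; b2: attacked by Pa3; a3: attacked by Be7; b3: attacked by Nc1.
White has no legal moves → checkmate.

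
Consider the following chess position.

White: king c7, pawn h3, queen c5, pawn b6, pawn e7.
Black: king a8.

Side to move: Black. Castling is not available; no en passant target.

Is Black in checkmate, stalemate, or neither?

stalemate

Black to move; black king on a8.
In check: no.
King squares — a7: attacked by Pb6; b7: attacked by Kc7; b8: attacked by Kc7.
Legal moves for Black: none.
Not in check and no legal moves → stalemate.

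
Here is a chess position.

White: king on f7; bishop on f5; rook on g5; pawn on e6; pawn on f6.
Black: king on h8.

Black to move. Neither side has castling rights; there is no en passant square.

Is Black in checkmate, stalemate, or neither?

Black to move; black king on h8.
In check: no.
King squares — g7: attacked by Rg5; h7: attacked by Bf5; g8: attacked by Rg5.
Legal moves for Black: none.
Not in check and no legal moves → stalemate.

stalemate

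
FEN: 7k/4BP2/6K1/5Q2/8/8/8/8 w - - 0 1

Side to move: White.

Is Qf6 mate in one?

yes

After Qf6: black king on h8; in check: yes, from the white queen on f6.
King squares — g7: attacked by Qf6; h7: attacked by Kg6; g8: attacked by Pf7.
Black has no legal moves → checkmate.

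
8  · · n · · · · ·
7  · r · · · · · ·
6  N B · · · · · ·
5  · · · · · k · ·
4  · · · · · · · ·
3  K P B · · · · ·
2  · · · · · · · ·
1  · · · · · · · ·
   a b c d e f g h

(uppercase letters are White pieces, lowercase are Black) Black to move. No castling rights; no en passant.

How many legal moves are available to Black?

Black to move; king on f5.
In check: no.
Legal moves: Ne7, Na7, Nd6, Nxb6, Rb8, Rh7, Rg7, Rf7, Re7, Rd7, Rc7, Ra7, Rxb6, Kg6, Ke6, Kg5, Kg4, Kf4, Ke4.
Count: 19.

19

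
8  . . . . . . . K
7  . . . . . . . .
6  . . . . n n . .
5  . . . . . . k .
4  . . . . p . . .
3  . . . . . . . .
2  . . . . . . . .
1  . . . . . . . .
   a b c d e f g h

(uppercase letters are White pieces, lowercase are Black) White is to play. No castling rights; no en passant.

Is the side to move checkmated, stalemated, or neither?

stalemate

White to move; white king on h8.
In check: no.
King squares — g7: attacked by Ne6; h7: attacked by Nf6; g8: attacked by Nf6.
Legal moves for White: none.
Not in check and no legal moves → stalemate.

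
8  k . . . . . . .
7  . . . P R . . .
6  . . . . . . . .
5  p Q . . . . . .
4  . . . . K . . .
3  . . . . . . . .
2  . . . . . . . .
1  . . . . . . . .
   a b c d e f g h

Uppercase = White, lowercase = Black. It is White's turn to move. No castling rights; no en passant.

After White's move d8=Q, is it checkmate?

yes

After d8=Q: black king on a8; in check: yes, from the white queen on d8.
King squares — a7: attacked by Re7; b7: attacked by Qb5; b8: attacked by Qb5.
Black has no legal moves → checkmate.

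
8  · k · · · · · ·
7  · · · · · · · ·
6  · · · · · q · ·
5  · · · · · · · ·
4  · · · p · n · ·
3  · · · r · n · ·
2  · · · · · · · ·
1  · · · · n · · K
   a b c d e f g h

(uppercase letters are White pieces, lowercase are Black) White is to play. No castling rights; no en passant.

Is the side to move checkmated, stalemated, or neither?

White to move; white king on h1.
In check: no.
King squares — g1: attacked by Nf3; g2: attacked by Ne1; h2: attacked by Nf3.
Legal moves for White: none.
Not in check and no legal moves → stalemate.

stalemate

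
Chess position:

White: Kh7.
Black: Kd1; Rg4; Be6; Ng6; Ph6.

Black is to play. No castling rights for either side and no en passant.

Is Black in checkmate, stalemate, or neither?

Black to move; black king on d1.
In check: no.
Legal moves for Black include: Nh8, Nf8+, Ne7, Ne5, Nh4, Nf4, Bg8+, Bc8, Bf7, Bd7, Bf5, Bd5, Bc4, Bb3, Ba2, Rg5, Rh4, Rf4, ... (list truncated; more exist).
Black has legal moves and is not in check → neither.

neither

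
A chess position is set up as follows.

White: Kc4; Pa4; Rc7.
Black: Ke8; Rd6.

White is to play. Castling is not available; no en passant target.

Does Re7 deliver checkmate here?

no

After Re7: black king on e8; in check: yes, from the white rook on e7.
Black has 3 legal replies: Kf8, Kd8, Kxe7.
In check but a legal move exists → not checkmate.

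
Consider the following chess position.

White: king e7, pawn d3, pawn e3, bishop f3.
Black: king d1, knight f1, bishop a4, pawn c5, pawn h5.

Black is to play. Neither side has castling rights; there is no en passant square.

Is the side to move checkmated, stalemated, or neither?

neither

Black to move; black king on d1.
In check: yes, from the white bishop on f3.
Legal moves for Black: Kd2, Kc2, Ke1, Kc1.
Black is in check but has 4 legal moves → neither.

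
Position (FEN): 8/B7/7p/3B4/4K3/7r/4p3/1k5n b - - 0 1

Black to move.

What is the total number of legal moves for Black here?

21

Black to move; king on b1.
In check: no.
Legal moves: Rh5, Rh4+, Rg3, Rf3, Re3+, Rd3, Rc3, Rb3, Ra3, Rh2, Ng3+, Nf2+, Kc2, Kb2, Kc1, Ka1, h5, e1=Q+, e1=R+, e1=B, e1=N.
Count: 21.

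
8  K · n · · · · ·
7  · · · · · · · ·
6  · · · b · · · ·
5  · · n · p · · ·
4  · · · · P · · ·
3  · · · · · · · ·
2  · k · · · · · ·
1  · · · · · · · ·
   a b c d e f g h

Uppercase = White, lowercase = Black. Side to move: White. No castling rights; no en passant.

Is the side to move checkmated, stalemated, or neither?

White to move; white king on a8.
In check: no.
King squares — a7: attacked by Nc8; b7: attacked by Nc5; b8: attacked by Bd6.
Legal moves for White: none.
Not in check and no legal moves → stalemate.

stalemate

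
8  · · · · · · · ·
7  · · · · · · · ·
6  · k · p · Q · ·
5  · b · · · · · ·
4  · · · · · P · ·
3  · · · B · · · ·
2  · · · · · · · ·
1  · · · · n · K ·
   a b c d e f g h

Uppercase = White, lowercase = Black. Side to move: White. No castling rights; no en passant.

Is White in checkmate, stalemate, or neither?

White to move; white king on g1.
In check: no.
Legal moves for White include: Qh8, Qf8, Qd8+, Qg7, Qf7, Qe7, Qh6, Qg6, Qe6, Qxd6+, Qg5, Qf5, Qe5, Qh4, Qd4+, Qc3, Qb2, Qa1, ... (list truncated; more exist).
White has legal moves and is not in check → neither.

neither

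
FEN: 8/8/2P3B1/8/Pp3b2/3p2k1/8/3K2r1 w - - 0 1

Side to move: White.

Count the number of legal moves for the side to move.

0

White to move; king on d1.
In check: yes, from the black rook on g1.
Legal moves: none.
Count: 0.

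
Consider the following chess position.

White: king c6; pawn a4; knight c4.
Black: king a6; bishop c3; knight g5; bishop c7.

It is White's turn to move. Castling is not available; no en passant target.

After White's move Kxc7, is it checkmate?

no

After Kxc7: black king on a6; in check: no.
Black is not in check, so this cannot be checkmate.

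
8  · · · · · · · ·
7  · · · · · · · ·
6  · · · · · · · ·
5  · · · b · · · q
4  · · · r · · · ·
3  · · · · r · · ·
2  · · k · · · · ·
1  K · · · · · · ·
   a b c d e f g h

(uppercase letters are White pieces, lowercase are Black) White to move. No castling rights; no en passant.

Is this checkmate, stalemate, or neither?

stalemate

White to move; white king on a1.
In check: no.
King squares — b1: attacked by Kc2; a2: attacked by Bd5; b2: attacked by Kc2.
Legal moves for White: none.
Not in check and no legal moves → stalemate.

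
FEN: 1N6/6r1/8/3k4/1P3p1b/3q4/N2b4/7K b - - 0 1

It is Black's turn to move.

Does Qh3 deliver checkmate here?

yes

After Qh3: white king on h1; in check: yes, from the black queen on h3.
King squares — g1: attacked by Rg7; g2: attacked by Qh3; h2: attacked by Qh3.
White has no legal moves → checkmate.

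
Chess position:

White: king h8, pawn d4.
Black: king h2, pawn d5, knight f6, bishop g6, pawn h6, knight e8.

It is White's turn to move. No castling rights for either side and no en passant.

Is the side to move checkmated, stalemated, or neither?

stalemate

White to move; white king on h8.
In check: no.
King squares — g7: attacked by Ne8; h7: attacked by Nf6; g8: attacked by Nf6.
Legal moves for White: none.
Not in check and no legal moves → stalemate.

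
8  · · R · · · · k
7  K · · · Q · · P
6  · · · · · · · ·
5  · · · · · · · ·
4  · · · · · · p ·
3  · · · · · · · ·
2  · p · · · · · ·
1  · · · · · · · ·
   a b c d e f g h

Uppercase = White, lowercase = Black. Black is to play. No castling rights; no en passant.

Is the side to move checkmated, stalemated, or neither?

checkmate

Black to move; black king on h8.
In check: yes, from the white rook on c8.
King squares — g7: attacked by Qe7; h7: attacked by Qe7; g8: attacked by Ph7.
Legal moves for Black: none.
In check with no legal moves → checkmate.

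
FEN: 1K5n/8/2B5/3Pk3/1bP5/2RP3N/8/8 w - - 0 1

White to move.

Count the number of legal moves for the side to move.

White to move; king on b8.
In check: no.
Legal moves: Kc8, Ka8, Kc7, Kb7, Ka7, Be8, Ba8, Bd7, Bb7, Bb5, Ba4, Ng5, Nf4, Nf2, Ng1, Rb3, Ra3, Rc2, Rc1, d6, c5, d4+.
Count: 22.

22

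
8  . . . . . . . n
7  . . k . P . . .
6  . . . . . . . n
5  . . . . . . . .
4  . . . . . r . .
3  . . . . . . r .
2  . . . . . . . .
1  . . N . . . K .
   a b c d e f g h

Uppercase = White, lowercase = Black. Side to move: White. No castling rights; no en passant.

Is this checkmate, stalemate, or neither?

White to move; white king on g1.
In check: yes, from the black rook on g3.
Legal moves for White: Kh2, Kh1.
White is in check but has 2 legal moves → neither.

neither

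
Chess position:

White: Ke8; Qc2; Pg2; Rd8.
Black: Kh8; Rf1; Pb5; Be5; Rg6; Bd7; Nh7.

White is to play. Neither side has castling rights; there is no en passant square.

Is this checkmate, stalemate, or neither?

White to move; white king on e8.
In check: yes, from the black bishop on d7.
Legal moves for White: Ke7+, Kxd7+, Rxd7.
White is in check but has 3 legal moves → neither.

neither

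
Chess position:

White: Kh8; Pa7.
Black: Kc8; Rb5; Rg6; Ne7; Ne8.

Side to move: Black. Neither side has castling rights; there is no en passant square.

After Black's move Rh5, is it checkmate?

After Rh5: white king on h8; in check: yes, from the black rook on h5.
King squares — g7: attacked by Rg6; h7: attacked by Rh5; g8: attacked by Rg6.
White has no legal moves → checkmate.

yes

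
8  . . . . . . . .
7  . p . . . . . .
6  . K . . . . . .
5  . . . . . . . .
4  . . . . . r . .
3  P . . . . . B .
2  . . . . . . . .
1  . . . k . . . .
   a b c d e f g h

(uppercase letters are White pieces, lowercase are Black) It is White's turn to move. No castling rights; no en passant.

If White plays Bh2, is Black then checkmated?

no

After Bh2: black king on d1; in check: no.
Black is not in check, so this cannot be checkmate.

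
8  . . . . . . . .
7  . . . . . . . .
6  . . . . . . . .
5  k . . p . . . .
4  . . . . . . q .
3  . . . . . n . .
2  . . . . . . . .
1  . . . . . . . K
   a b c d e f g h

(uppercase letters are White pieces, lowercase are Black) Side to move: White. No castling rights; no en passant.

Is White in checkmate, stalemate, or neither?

stalemate

White to move; white king on h1.
In check: no.
King squares — g1: attacked by Nf3; g2: attacked by Qg4; h2: attacked by Nf3.
Legal moves for White: none.
Not in check and no legal moves → stalemate.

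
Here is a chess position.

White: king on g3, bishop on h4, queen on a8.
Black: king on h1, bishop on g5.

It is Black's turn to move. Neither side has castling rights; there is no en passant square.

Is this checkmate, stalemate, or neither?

Black to move; black king on h1.
In check: yes, from the white queen on a8.
Legal moves for Black: Kg1.
Black is in check but has 1 legal move → neither.

neither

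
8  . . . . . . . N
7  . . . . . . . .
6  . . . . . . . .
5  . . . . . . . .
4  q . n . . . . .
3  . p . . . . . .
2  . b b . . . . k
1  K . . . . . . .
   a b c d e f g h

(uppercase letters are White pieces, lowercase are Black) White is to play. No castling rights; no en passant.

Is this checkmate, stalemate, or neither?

checkmate

White to move; white king on a1.
In check: yes, from the black bishop on b2 and the black queen on a4.
King squares — b1: attacked by Bc2; a2: attacked by Pb3; b2: attacked by Nc4.
Legal moves for White: none.
In check with no legal moves → checkmate.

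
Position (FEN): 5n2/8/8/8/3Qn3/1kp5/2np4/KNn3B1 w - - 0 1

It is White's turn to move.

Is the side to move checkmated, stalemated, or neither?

White to move; white king on a1.
In check: yes, from the black knight on c2.
King squares — b1: own knight; a2: attacked by Nc1; b2: attacked by Kb3.
Legal moves for White: none.
In check with no legal moves → checkmate.

checkmate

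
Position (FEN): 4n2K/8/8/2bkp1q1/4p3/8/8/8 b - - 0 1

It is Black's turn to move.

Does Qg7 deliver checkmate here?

After Qg7: white king on h8; in check: yes, from the black queen on g7.
King squares — g7: attacked by Ne8; h7: attacked by Qg7; g8: attacked by Qg7.
White has no legal moves → checkmate.

yes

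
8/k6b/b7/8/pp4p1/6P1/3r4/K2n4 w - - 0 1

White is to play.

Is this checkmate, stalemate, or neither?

White to move; white king on a1.
In check: no.
King squares — b1: attacked by Bh7; a2: attacked by Rd2; b2: attacked by Nd1.
Legal moves for White: none.
Not in check and no legal moves → stalemate.

stalemate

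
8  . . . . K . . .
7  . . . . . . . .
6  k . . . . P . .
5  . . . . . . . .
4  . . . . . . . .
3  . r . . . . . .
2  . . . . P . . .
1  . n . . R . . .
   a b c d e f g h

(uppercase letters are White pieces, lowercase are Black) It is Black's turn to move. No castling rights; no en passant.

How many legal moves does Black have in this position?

21

Black to move; king on a6.
In check: no.
Legal moves: Kb7, Ka7, Kb6, Kb5, Ka5, Rb8+, Rb7, Rb6, Rb5, Rb4, Rh3, Rg3, Rf3, Re3+, Rd3, Rc3, Ra3, Rb2, Nc3, Na3, Nd2.
Count: 21.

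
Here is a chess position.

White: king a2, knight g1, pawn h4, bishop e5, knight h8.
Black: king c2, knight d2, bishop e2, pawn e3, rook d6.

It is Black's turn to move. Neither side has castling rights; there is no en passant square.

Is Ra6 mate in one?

yes

After Ra6: white king on a2; in check: yes, from the black rook on a6.
King squares — a1: attacked by Ra6; b1: attacked by Kc2; b2: attacked by Kc2; a3: attacked by Ra6; b3: attacked by Kc2.
White has no legal moves → checkmate.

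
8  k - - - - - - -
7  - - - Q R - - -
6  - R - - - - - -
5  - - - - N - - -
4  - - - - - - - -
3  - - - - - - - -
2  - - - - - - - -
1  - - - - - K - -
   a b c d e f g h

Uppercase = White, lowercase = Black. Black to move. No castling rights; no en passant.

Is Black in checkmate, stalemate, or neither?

stalemate

Black to move; black king on a8.
In check: no.
King squares — a7: attacked by Qd7; b7: attacked by Rb6; b8: attacked by Rb6.
Legal moves for Black: none.
Not in check and no legal moves → stalemate.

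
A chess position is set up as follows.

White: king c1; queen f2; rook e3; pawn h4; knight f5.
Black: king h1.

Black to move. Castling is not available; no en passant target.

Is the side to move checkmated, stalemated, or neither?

stalemate

Black to move; black king on h1.
In check: no.
King squares — g1: attacked by Qf2; g2: attacked by Qf2; h2: attacked by Qf2.
Legal moves for Black: none.
Not in check and no legal moves → stalemate.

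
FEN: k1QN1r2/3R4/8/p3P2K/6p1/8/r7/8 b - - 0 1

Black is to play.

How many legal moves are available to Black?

Black to move; king on a8.
In check: yes, from the white queen on c8.
Legal moves: none.
Count: 0.

0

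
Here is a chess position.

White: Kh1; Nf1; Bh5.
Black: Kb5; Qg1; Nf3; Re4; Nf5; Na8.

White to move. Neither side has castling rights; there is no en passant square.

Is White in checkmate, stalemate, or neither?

checkmate

White to move; white king on h1.
In check: yes, from the black queen on g1.
King squares — g1: attacked by Nf3; g2: attacked by Qg1; h2: attacked by Qg1.
Legal moves for White: none.
In check with no legal moves → checkmate.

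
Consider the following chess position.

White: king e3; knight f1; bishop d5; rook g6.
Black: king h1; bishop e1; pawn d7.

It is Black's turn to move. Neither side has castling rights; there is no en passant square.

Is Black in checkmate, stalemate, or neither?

checkmate

Black to move; black king on h1.
In check: yes, from the white bishop on d5.
King squares — g1: attacked by Rg6; g2: attacked by Bd5; h2: attacked by Nf1.
Legal moves for Black: none.
In check with no legal moves → checkmate.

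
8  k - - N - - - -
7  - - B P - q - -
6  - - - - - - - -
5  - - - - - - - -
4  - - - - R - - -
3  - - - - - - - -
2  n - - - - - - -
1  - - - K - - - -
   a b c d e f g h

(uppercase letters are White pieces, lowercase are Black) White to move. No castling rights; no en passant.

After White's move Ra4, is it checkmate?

After Ra4: black king on a8; in check: yes, from the white rook on a4.
King squares — a7: attacked by Ra4; b7: attacked by Nd8; b8: attacked by Bc7.
Black has no legal moves → checkmate.

yes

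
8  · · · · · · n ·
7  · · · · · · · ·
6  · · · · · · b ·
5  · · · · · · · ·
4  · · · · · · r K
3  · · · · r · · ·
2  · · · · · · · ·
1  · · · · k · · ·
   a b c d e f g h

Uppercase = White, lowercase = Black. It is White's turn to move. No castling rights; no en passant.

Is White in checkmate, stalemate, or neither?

White to move; white king on h4.
In check: yes, from the black rook on g4.
Legal moves for White: Kxg4.
White is in check but has 1 legal move → neither.

neither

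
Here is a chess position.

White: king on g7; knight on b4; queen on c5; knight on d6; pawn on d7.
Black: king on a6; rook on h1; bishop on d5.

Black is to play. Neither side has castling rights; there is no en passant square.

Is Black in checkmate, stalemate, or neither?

checkmate

Black to move; black king on a6.
In check: yes, from the white knight on b4.
King squares — a5: attacked by Qc5; b5: attacked by Qc5; b6: attacked by Qc5; a7: attacked by Qc5; b7: attacked by Nd6.
Legal moves for Black: none.
In check with no legal moves → checkmate.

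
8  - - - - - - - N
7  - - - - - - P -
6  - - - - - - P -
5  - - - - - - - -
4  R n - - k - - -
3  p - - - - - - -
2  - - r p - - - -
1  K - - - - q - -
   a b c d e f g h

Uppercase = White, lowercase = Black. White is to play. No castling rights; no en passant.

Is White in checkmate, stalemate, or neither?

White to move; white king on a1.
In check: yes, from the black queen on f1.
King squares — b1: attacked by Qf1; a2: attacked by Rc2; b2: attacked by Rc2.
Legal moves for White: none.
In check with no legal moves → checkmate.

checkmate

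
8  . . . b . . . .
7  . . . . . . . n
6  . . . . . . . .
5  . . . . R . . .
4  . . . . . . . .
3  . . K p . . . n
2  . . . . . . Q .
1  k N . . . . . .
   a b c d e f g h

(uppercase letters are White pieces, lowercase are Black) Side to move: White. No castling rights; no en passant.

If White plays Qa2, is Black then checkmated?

After Qa2: black king on a1; in check: yes, from the white queen on a2.
Black has 1 legal reply: Kxa2.
In check but a legal move exists → not checkmate.

no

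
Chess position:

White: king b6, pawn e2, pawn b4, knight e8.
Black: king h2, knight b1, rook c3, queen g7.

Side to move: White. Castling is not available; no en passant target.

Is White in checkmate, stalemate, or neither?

neither

White to move; white king on b6.
In check: no.
Legal moves for White: Nxg7, Nc7, Nf6, Nd6, Ka6, Kb5, Ka5, b5, e3, e4.
White has 10 legal moves and is not in check → neither.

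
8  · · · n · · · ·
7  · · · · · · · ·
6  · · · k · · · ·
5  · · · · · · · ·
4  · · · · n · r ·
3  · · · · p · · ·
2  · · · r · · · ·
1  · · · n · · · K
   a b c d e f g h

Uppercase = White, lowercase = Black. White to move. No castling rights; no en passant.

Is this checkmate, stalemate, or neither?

stalemate

White to move; white king on h1.
In check: no.
King squares — g1: attacked by Rg4; g2: attacked by Rd2; h2: attacked by Rd2.
Legal moves for White: none.
Not in check and no legal moves → stalemate.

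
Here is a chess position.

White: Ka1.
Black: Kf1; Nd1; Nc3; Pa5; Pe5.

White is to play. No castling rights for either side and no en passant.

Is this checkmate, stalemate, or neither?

stalemate

White to move; white king on a1.
In check: no.
King squares — b1: attacked by Nc3; a2: attacked by Nc3; b2: attacked by Nd1.
Legal moves for White: none.
Not in check and no legal moves → stalemate.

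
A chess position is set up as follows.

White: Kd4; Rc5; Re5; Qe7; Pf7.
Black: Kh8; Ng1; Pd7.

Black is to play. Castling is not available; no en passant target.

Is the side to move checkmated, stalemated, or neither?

neither

Black to move; black king on h8.
In check: no.
Legal moves for Black: Kh7, Kg7, Nh3, Nf3+, Ne2+, d6, d5.
Black has 7 legal moves and is not in check → neither.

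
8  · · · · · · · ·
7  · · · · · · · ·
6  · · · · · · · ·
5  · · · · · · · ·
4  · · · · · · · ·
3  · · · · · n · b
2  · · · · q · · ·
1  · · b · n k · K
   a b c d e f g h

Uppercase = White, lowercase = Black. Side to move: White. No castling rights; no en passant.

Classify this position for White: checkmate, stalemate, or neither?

White to move; white king on h1.
In check: no.
King squares — g1: attacked by Kf1; g2: attacked by Ne1; h2: attacked by Qe2.
Legal moves for White: none.
Not in check and no legal moves → stalemate.

stalemate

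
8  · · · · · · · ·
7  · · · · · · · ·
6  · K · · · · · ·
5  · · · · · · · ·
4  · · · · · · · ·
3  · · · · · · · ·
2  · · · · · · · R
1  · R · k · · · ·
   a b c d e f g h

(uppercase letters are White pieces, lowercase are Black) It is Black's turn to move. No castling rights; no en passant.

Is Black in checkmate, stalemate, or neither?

Black to move; black king on d1.
In check: yes, from the white rook on b1.
King squares — c1: attacked by Rb1; e1: attacked by Rb1; c2: attacked by Rh2; d2: attacked by Rh2; e2: attacked by Rh2.
Legal moves for Black: none.
In check with no legal moves → checkmate.

checkmate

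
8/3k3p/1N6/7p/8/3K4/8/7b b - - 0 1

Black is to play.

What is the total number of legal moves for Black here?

Black to move; king on d7.
In check: yes, from the white knight on b6.
Legal moves: Ke8, Kd8, Ke7, Kc7, Ke6, Kd6, Kc6.
Count: 7.

7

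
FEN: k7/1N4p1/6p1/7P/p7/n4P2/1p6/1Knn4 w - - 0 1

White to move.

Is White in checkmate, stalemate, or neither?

checkmate

White to move; white king on b1.
In check: yes, from the black knight on a3.
King squares — a1: attacked by Pb2; c1: attacked by Pb2; a2: attacked by Nc1; b2: attacked by Nd1; c2: attacked by Na3.
Legal moves for White: none.
In check with no legal moves → checkmate.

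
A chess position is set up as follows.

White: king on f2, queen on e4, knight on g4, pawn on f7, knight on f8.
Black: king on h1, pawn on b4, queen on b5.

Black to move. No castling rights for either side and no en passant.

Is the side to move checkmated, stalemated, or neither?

checkmate

Black to move; black king on h1.
In check: yes, from the white queen on e4.
King squares — g1: attacked by Kf2; g2: attacked by Kf2; h2: attacked by Ng4.
Legal moves for Black: none.
In check with no legal moves → checkmate.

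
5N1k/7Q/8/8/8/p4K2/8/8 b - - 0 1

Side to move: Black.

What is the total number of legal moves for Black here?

Black to move; king on h8.
In check: yes, from the white queen on h7.
Legal moves: none.
Count: 0.

0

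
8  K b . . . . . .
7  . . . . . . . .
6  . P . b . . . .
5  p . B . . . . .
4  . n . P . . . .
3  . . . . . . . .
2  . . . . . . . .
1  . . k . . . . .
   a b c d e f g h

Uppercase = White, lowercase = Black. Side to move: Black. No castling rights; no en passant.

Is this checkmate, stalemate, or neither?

neither

Black to move; black king on c1.
In check: no.
Legal moves for Black include: Bbc7, Ba7, Bf8, Be7, Bdc7, Be5, Bxc5, Bf4, Bg3, Bh2, Nc6, Na6, Nd5, Nd3, Nc2, Na2, Kd2, Kc2, ... (list truncated; more exist).
Black has legal moves and is not in check → neither.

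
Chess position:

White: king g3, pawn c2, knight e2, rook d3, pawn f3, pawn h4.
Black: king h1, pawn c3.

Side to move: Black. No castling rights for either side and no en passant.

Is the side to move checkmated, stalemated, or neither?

stalemate

Black to move; black king on h1.
In check: no.
King squares — g1: attacked by Ne2; g2: attacked by Kg3; h2: attacked by Kg3.
Legal moves for Black: none.
Not in check and no legal moves → stalemate.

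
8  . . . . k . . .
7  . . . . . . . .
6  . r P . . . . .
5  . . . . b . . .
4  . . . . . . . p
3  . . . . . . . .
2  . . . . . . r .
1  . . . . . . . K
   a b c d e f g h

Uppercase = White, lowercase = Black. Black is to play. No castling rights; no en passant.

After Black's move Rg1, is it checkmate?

no

After Rg1: white king on h1; in check: yes, from the black rook on g1.
White has 1 legal reply: Kxg1.
In check but a legal move exists → not checkmate.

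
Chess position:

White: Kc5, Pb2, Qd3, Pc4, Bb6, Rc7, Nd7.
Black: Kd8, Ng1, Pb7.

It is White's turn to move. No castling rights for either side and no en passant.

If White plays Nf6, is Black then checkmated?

yes

After Nf6: black king on d8; in check: yes, from the white queen on d3.
King squares — c7: attacked by Bb6; d7: attacked by Qd3; e7: attacked by Rc7; c8: attacked by Rc7; e8: attacked by Nf6.
Black has no legal moves → checkmate.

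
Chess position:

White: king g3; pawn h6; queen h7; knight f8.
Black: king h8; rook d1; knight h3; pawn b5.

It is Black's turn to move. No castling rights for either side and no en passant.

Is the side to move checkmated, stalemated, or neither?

Black to move; black king on h8.
In check: yes, from the white queen on h7.
King squares — g7: attacked by Ph6; h7: attacked by Nf8; g8: attacked by Qh7.
Legal moves for Black: none.
In check with no legal moves → checkmate.

checkmate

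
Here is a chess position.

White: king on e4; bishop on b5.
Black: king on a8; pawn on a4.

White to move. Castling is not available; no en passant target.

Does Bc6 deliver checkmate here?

After Bc6: black king on a8; in check: yes, from the white bishop on c6.
Black has 2 legal replies: Kb8, Ka7.
In check but a legal move exists → not checkmate.

no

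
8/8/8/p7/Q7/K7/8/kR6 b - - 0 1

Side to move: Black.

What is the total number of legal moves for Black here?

1

Black to move; king on a1.
In check: yes, from the white rook on b1.
Legal moves: Kxb1.
Count: 1.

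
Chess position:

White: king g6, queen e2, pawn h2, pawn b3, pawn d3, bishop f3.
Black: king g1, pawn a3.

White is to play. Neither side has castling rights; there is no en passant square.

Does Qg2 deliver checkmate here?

After Qg2: black king on g1; in check: yes, from the white queen on g2.
King squares — f1: attacked by Qg2; h1: attacked by Qg2; f2: attacked by Qg2; g2: attacked by Bf3; h2: attacked by Qg2.
Black has no legal moves → checkmate.

yes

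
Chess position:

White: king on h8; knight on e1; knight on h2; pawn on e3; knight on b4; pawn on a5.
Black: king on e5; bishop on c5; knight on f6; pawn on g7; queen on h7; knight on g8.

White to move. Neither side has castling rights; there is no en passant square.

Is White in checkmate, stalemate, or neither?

checkmate

White to move; white king on h8.
In check: yes, from the black queen on h7.
King squares — g7: attacked by Qh7; h7: attacked by Nf6; g8: attacked by Nf6.
Legal moves for White: none.
In check with no legal moves → checkmate.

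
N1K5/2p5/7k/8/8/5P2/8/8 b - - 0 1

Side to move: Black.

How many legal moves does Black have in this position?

Black to move; king on h6.
In check: no.
Legal moves: Kh7, Kg7, Kg6, Kh5, Kg5, c6, c5.
Count: 7.

7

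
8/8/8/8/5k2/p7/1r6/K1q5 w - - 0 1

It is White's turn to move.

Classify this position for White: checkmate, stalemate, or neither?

checkmate

White to move; white king on a1.
In check: yes, from the black queen on c1.
King squares — b1: attacked by Qc1; a2: attacked by Rb2; b2: attacked by Qc1.
Legal moves for White: none.
In check with no legal moves → checkmate.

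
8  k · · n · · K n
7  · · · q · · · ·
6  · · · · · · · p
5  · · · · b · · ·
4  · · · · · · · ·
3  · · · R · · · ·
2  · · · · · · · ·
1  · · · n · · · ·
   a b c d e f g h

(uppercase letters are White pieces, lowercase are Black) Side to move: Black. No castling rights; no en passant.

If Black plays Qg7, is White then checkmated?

yes

After Qg7: white king on g8; in check: yes, from the black queen on g7.
King squares — f7: attacked by Qg7; g7: attacked by Be5; h7: attacked by Qg7; f8: attacked by Qg7; h8: attacked by Qg7.
White has no legal moves → checkmate.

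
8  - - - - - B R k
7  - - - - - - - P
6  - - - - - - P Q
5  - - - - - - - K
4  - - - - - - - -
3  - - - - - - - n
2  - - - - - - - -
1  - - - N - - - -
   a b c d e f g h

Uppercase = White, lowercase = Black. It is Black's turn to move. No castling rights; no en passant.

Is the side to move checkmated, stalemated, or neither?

Black to move; black king on h8.
In check: yes, from the white rook on g8.
King squares — g7: attacked by Qh6; h7: attacked by Pg6; g8: attacked by Ph7.
Legal moves for Black: none.
In check with no legal moves → checkmate.

checkmate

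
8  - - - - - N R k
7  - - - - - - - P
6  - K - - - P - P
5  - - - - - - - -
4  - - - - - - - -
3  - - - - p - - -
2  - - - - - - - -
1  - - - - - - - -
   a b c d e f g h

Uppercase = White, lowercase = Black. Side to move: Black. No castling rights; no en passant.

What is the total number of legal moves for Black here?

0

Black to move; king on h8.
In check: yes, from the white rook on g8.
Legal moves: none.
Count: 0.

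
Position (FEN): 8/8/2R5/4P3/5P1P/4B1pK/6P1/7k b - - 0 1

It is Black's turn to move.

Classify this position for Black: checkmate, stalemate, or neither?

Black to move; black king on h1.
In check: no.
King squares — g1: attacked by Be3; g2: attacked by Kh3; h2: attacked by Kh3.
Legal moves for Black: none.
Not in check and no legal moves → stalemate.

stalemate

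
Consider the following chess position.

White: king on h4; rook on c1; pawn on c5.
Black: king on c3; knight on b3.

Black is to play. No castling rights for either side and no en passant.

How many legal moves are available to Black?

Black to move; king on c3.
In check: yes, from the white rook on c1.
Legal moves: Kd4, Kb4, Kd3, Kd2, Kb2, Nxc1.
Count: 6.

6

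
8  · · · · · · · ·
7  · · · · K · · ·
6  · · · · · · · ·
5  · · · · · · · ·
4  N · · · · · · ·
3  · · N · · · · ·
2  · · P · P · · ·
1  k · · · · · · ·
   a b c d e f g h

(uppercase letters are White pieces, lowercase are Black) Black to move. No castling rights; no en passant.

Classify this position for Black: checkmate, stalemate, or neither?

stalemate

Black to move; black king on a1.
In check: no.
King squares — b1: attacked by Nc3; a2: attacked by Nc3; b2: attacked by Na4.
Legal moves for Black: none.
Not in check and no legal moves → stalemate.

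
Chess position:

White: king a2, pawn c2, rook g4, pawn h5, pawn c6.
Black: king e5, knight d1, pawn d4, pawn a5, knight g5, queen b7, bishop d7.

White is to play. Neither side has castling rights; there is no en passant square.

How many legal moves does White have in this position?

16

White to move; king on a2.
In check: no.
Legal moves: Rxg5+, Rh4, Rf4, Re4+, Rxd4, Rg3, Rg2, Rg1, Ka3, Ka1, cxd7, cxb7, c7, h6, c3, c4.
Count: 16.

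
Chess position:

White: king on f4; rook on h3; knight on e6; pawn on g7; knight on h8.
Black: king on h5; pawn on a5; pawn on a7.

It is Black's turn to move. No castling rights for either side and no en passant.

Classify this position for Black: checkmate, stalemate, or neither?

checkmate

Black to move; black king on h5.
In check: yes, from the white rook on h3.
King squares — g4: attacked by Kf4; h4: attacked by Rh3; g5: attacked by Kf4; g6: attacked by Nh8; h6: attacked by Rh3.
Legal moves for Black: none.
In check with no legal moves → checkmate.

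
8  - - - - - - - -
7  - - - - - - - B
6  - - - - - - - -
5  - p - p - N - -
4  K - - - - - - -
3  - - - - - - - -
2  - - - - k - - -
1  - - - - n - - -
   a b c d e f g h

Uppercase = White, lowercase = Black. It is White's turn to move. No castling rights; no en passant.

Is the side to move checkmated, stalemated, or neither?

neither

White to move; white king on a4.
In check: yes, from the black pawn on b5.
King squares — a3: available; b3: available; b4: available; a5: available; b5: available.
Legal moves for White: Kxb5, Ka5, Kb4, Kb3, Ka3.
White is in check but has 5 legal moves → neither.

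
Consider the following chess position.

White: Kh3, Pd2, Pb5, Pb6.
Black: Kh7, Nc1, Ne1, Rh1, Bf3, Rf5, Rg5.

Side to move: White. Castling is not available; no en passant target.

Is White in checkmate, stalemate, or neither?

checkmate

White to move; white king on h3.
In check: yes, from the black rook on h1.
King squares — g2: attacked by Ne1; h2: attacked by Rh1; g3: attacked by Rg5; g4: attacked by Bf3; h4: attacked by Rh1.
Legal moves for White: none.
In check with no legal moves → checkmate.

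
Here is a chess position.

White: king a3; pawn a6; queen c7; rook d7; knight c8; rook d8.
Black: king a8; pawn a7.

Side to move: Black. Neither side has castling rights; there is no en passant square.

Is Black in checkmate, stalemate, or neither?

Black to move; black king on a8.
In check: no.
King squares — a7: own pawn; b7: attacked by Pa6; b8: attacked by Qc7.
Legal moves for Black: none.
Not in check and no legal moves → stalemate.

stalemate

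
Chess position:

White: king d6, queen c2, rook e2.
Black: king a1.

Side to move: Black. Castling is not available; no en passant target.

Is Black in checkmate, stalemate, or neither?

Black to move; black king on a1.
In check: no.
King squares — b1: attacked by Qc2; a2: attacked by Qc2; b2: attacked by Qc2.
Legal moves for Black: none.
Not in check and no legal moves → stalemate.

stalemate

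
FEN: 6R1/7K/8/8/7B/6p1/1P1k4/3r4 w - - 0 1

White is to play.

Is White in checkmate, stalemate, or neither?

White to move; white king on h7.
In check: no.
Legal moves for White include: Rh8, Rf8, Re8, Rd8+, Rc8, Rb8, Ra8, Rg7, Rg6, Rg5, Rg4, Rxg3, Kh8, Kg7, Kh6, Kg6, Bd8, Be7, ... (list truncated; more exist).
White has legal moves and is not in check → neither.

neither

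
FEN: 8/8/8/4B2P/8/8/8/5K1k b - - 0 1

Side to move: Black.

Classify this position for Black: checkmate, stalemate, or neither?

Black to move; black king on h1.
In check: no.
King squares — g1: attacked by Kf1; g2: attacked by Kf1; h2: attacked by Be5.
Legal moves for Black: none.
Not in check and no legal moves → stalemate.

stalemate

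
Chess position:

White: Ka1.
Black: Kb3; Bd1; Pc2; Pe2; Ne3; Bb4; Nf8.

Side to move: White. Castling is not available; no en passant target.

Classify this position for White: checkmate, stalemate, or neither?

White to move; white king on a1.
In check: no.
King squares — b1: attacked by Pc2; a2: attacked by Kb3; b2: attacked by Kb3.
Legal moves for White: none.
Not in check and no legal moves → stalemate.

stalemate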